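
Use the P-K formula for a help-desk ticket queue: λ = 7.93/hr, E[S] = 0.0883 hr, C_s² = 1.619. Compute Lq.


ρ = λ·E[S] = 7.93·0.0883 = 0.7002
Lq = ρ²(1+C_s²)/(2(1−ρ)) = 0.4903·(1+1.619)/(2·0.2998)
= 0.4903·2.6190/0.5996 = 2.14175

Final: 2.14175


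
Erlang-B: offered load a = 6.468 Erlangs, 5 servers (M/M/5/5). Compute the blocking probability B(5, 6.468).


B(c,a) = (a^c/c!) / Σ_{k=0}^{c} a^k/k!
a^5/5! = 94.334122
Σ terms (k=0..5): 1.00000 + 6.46800 + 20.91751 + 45.09816 + 72.92372 + 94.33412 = 240.741508
B = 94.334122/240.741508 = 0.391848

Final: 0.391848


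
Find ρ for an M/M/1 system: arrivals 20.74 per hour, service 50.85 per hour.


ρ = λ/μ = 20.74/50.85 = 0.4079

Final: 0.4079


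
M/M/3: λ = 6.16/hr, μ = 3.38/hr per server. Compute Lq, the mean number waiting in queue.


a = λ/μ = 1.8225; ρ = a/3 = 0.6075
P₀ = 0.141772
Lq = P₀·a^c·ρ / (c!·(1−ρ)²) = 0.141772·6.05330·0.6075/(6·0.15406)
= 0.56401

Final: 0.56401


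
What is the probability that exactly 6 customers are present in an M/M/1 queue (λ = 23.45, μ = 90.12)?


ρ = 23.45/90.12 = 0.2602
P_n = (1−ρ)·ρ^n = (1 − 0.2602)·0.2602^6 = 0.7398·0.0003104 = 0.0002296

Final: 0.0002296


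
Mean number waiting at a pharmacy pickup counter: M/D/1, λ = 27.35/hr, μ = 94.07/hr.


ρ = 27.35/94.07 = 0.2907
M/D/1: Lq = ρ²/(2(1−ρ)) = 0.08453/(2·0.7093) = 0.05959

Final: 0.05959


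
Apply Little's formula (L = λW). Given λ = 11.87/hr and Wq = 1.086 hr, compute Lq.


Lq = λWq = 11.87·1.086 = 12.8908

Final: 12.8908


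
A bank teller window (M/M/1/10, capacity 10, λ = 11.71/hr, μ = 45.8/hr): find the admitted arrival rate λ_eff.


ρ = 0.2557; P_K = (1−ρ)ρ^10/(1−ρ^11) = 0.0000008885
λ_eff = λ(1 − P_K) = 11.71·(1 − 0.0000008885) = 11.71·0.999999 = 11.7100 /hr

Final: 11.7100 /hr


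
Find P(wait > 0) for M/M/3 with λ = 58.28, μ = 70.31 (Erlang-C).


a = λ/μ = 0.8289; ρ = a/3 = 0.2763
P₀ = 0.434104 (from M/M/c formula)
C(c,a) = [a^c/(c!(1−ρ))]·P₀ = [0.56952/(6·0.7237)]·0.434104
= 0.13116·0.434104 = 0.056937

Final: 0.056937


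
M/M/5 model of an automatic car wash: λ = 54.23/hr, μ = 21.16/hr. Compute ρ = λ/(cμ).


ρ = λ/(cμ) = 54.23/(5·21.16) = 54.23/105.80 = 0.5126

Final: 0.5126


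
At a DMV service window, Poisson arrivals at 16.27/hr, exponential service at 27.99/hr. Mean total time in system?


W = 1/(μ−λ) = 1/(27.99 − 16.27) = 1/11.72 = 0.08532 hr

Final: 0.08532 hr


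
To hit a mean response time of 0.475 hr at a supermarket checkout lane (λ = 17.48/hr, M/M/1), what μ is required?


W = 1/(μ−λ) ⇒ μ − λ = 1/W = 1/0.475 = 2.1053
μ = λ + 1/W = 17.48 + 2.1053 = 19.5853 per hr

Final: 19.5853 /hr


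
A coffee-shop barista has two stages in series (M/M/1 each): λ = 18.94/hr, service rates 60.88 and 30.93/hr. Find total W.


Each node sees arrival rate λ = 18.94/hr (tandem ⇒ throughput preserved).
W₁ = 1/(μ₁−λ) = 1/(60.88−18.94) = 0.02384 hr
W₂ = 1/(μ₂−λ) = 1/(30.93−18.94) = 0.08340 hr
W_total = W₁ + W₂ = 0.02384 + 0.08340 = 0.10725 hr

Final: 0.10725 hr


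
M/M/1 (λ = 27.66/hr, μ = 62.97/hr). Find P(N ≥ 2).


ρ = 27.66/62.97 = 0.4393
P(N ≥ n) = ρ^n = 0.4393^2 = 0.192947

Final: 0.192947


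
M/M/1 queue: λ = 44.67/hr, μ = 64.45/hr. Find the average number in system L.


ρ = λ/μ = 44.67/64.45 = 0.6931
L = ρ/(1−ρ) = 0.6931/(1 − 0.6931) = 0.6931/0.3069 = 2.2583

Final: 2.2583


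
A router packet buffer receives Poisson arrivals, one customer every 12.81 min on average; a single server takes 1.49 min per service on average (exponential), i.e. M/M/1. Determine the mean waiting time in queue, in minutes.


λ = 60/12.81 = 4.6838 /hr
μ = 60/1.49 = 40.2685 /hr
ρ = λ/μ = 4.6838/40.2685 = 0.1163
Wq = ρ/(μ−λ) = 0.1163/(40.2685−4.6838) = 0.003269 hr
In minutes: 0.003269·60 = 0.1961 min

Final: 0.1961 min


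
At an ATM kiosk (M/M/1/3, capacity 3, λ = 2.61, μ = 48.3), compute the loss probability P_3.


ρ = λ/μ = 2.61/48.3 = 0.05404
P_K = (1−ρ)ρ^K/(1−ρ^(K+1)) = (0.9460·0.0001578)/(1 − 0.000008527)
= 0.0001493/0.999991 = 0.0001493

Final: 0.0001493


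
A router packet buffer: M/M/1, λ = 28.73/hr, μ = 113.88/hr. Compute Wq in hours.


ρ = 28.73/113.88 = 0.2523
Wq = ρ/(μ−λ) = 0.2523/(113.88 − 28.73) = 0.2523/85.15 = 0.002963 hr

Final: 0.002963 hr


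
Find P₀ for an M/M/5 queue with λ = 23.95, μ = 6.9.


a = λ/μ = 23.95/6.9 = 3.4710; ρ = a/c = 0.6942
Σ_{k=0}^{4} a^k/k! (terms k=0..4) = 1.00000 + 3.47101 + 6.02397 + 6.96976 + 6.04804 = 23.51279
Tail: a^5/(5!(1−ρ)) = 503.82781/(120·0.3058) = 13.72990
P₀ = 1/(23.51279 + 13.72990) = 1/37.24269 = 0.026851

Final: 0.026851


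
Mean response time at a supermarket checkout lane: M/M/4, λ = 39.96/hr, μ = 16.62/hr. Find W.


a = 2.4043; ρ = 0.6011; P₀ = 0.082633
Lq = P₀·a^c·ρ/(c!(1−ρ)²) = 0.43460
Wq = Lq/λ = 0.43460/39.96 = 0.01088 hr
W = Wq + 1/μ = 0.01088 + 0.06017 = 0.07104 hr

Final: 0.07104 hr


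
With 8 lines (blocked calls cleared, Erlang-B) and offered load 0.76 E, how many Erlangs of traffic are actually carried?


B(8,0.76) = 0.000001291 (Erlang-B)
Carried load = a(1 − B) = 0.76·(1 − 0.000001291) = 0.76·0.999999 = 0.7600 E

Final: 0.7600 Erlangs


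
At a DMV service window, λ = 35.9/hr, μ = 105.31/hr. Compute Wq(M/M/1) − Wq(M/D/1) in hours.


ρ = 35.9/105.31 = 0.3409
Wq(M/M/1) = ρ/(μ−λ) = 0.3409/69.41 = 0.004911 hr
Wq(M/D/1) = ρ/(2(μ−λ)) = 0.002456 hr
Savings = 0.004911 − 0.002456 = 0.002456 hr

Final: 0.002456 hr


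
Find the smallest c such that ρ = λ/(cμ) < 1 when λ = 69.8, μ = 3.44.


Stability requires cμ > λ ⇔ c > λ/μ.
λ/μ = 69.8/3.44 = 20.2907
Minimum integer c = ⌊20.2907⌋ + 1 = 21
Check: 21·3.44 = 72.24 > 69.8, while 20·3.44 = 68.80 ≤ 69.8

Final: 21 servers


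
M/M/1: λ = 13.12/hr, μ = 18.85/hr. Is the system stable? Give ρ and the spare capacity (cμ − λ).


Total capacity cμ = 1·18.85 = 18.85/hr
ρ = λ/(cμ) = 13.12/18.85 = 0.6960
Stable ⇔ ρ < 1: YES
Spare capacity = cμ − λ = 18.85 − 13.12 = 5.73/hr

Final: ρ = 0.6960; stable; margin = 5.73/hr


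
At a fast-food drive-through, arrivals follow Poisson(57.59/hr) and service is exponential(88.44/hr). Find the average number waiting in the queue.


ρ = 57.59/88.44 = 0.6512
Lq = ρ²/(1−ρ) = 0.4240/0.3488 = 1.2156

Final: 1.2156


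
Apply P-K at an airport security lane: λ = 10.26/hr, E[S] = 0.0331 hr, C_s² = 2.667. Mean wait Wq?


ρ = λ·E[S] = 10.26·0.0331 = 0.3396
E[S²] = E[S]²(1+C_s²) = 0.0331²·(1+2.667) = 0.004018
Wq = λ·E[S²]/(2(1−ρ)) = 10.26·0.004018/(2·0.6604) = 0.03121 hr

Final: 0.03121 hr


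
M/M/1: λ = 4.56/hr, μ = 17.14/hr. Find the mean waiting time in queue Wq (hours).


ρ = 4.56/17.14 = 0.2660
Wq = ρ/(μ−λ) = 0.2660/(17.14 − 4.56) = 0.2660/12.58 = 0.02115 hr

Final: 0.02115 hr


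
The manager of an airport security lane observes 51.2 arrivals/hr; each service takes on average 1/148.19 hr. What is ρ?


ρ = λ/μ = 51.2/148.19 = 0.3455

Final: 0.3455


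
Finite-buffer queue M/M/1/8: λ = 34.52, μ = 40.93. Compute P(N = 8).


ρ = λ/μ = 34.52/40.93 = 0.8434
P_K = (1−ρ)ρ^K/(1−ρ^(K+1)) = (0.1566·0.255996)/(1 − 0.215904)
= 0.040091/0.784096 = 0.051130

Final: 0.051130


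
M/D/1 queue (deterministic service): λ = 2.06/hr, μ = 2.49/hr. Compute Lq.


ρ = 2.06/2.49 = 0.8273
M/D/1: Lq = ρ²/(2(1−ρ)) = 0.6844/(2·0.1727) = 1.98169

Final: 1.98169


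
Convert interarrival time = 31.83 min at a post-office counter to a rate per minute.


λ = 1/(interarrival time) in consistent units.
1 minute = 1 min, so λ = 1/31.83 = 0.03142 per minute

Final: 0.03142 /min


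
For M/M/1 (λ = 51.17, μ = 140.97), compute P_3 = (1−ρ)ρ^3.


ρ = 51.17/140.97 = 0.3630
P_n = (1−ρ)·ρ^n = (1 − 0.3630)·0.3630^3 = 0.6370·0.047826 = 0.030466

Final: 0.030466


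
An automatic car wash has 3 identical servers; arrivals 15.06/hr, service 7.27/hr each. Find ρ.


ρ = λ/(cμ) = 15.06/(3·7.27) = 15.06/21.81 = 0.6905

Final: 0.6905


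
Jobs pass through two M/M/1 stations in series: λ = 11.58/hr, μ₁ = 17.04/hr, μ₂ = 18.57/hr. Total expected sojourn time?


Each node sees arrival rate λ = 11.58/hr (tandem ⇒ throughput preserved).
W₁ = 1/(μ₁−λ) = 1/(17.04−11.58) = 0.18315 hr
W₂ = 1/(μ₂−λ) = 1/(18.57−11.58) = 0.14306 hr
W_total = W₁ + W₂ = 0.18315 + 0.14306 = 0.32621 hr

Final: 0.32621 hr


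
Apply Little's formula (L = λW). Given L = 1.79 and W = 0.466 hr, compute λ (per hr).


λ = L/W = 1.79/0.466 = 3.8412 /hr

Final: 3.8412 /hr


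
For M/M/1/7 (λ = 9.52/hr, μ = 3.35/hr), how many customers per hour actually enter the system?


ρ = 2.8418; P_K = (1−ρ)ρ^7/(1−ρ^8) = 0.648262
λ_eff = λ(1 − P_K) = 9.52·(1 − 0.648262) = 9.52·0.351738 = 3.3485 /hr

Final: 3.3485 /hr


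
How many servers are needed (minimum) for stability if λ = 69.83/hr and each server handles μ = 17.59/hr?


Stability requires cμ > λ ⇔ c > λ/μ.
λ/μ = 69.83/17.59 = 3.9699
Minimum integer c = ⌊3.9699⌋ + 1 = 4
Check: 4·17.59 = 70.36 > 69.83, while 3·17.59 = 52.77 ≤ 69.83

Final: 4 servers


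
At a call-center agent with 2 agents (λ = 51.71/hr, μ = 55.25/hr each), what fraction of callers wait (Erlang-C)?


a = λ/μ = 0.9359; ρ = a/2 = 0.4680
P₀ = 0.362431 (from M/M/c formula)
C(c,a) = [a^c/(c!(1−ρ))]·P₀ = [0.87596/(2·0.5320)]·0.362431
= 0.82322·0.362431 = 0.298359

Final: 0.298359


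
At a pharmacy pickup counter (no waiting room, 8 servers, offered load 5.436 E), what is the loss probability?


B(c,a) = (a^c/c!) / Σ_{k=0}^{c} a^k/k!
a^8/8! = 18.911025
Σ terms (k=0..8): 1.00000 + 5.43600 + 14.77505 + 26.77239 + 36.38367 + 39.55633 + 35.83804 + 27.83079 + 18.91102 = 206.503293
B = 18.911025/206.503293 = 0.091577

Final: 0.091577


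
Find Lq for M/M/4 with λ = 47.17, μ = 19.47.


a = λ/μ = 2.4227; ρ = a/4 = 0.6057
P₀ = 0.080856
Lq = P₀·a^c·ρ / (c!·(1−ρ)²) = 0.080856·34.45083·0.6057/(24·0.15549)
= 0.45210

Final: 0.45210


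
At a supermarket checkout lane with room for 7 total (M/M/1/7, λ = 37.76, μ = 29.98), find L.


ρ = 37.76/29.98 = 1.2595
L = ρ[1 − (K+1)ρ^K + Kρ^(K+1)] / [(1−ρ)(1−ρ^(K+1))]
Numerator: 1.2595·(1 − 8·5.028084 + 7·6.332903) = 6.430603
Denominator: (-0.2595)·(-5.332903) = 1.383922
L = 6.430603/1.383922 = 4.6467

Final: 4.6467


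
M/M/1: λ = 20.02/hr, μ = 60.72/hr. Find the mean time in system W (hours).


W = 1/(μ−λ) = 1/(60.72 − 20.02) = 1/40.70 = 0.02457 hr

Final: 0.02457 hr


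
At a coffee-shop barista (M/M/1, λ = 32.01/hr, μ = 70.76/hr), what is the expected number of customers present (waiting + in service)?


ρ = λ/μ = 32.01/70.76 = 0.4524
L = ρ/(1−ρ) = 0.4524/(1 − 0.4524) = 0.4524/0.5476 = 0.8261

Final: 0.8261


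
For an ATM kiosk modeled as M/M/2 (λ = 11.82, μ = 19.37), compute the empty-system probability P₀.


a = λ/μ = 11.82/19.37 = 0.6102; ρ = a/c = 0.3051
Σ_{k=0}^{1} a^k/k! (terms k=0..1) = 1.00000 + 0.61022 = 1.61022
Tail: a^2/(2!(1−ρ)) = 0.37237/(2·0.6949) = 0.26794
P₀ = 1/(1.61022 + 0.26794) = 1/1.87816 = 0.532437

Final: 0.532437


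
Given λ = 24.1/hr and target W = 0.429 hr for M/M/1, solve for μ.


W = 1/(μ−λ) ⇒ μ − λ = 1/W = 1/0.429 = 2.3310
μ = λ + 1/W = 24.1 + 2.3310 = 26.4310 per hr

Final: 26.4310 /hr


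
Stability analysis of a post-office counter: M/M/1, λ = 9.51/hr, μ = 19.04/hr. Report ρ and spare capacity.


Total capacity cμ = 1·19.04 = 19.04/hr
ρ = λ/(cμ) = 9.51/19.04 = 0.4995
Stable ⇔ ρ < 1: YES
Spare capacity = cμ − λ = 19.04 − 9.51 = 9.53/hr

Final: ρ = 0.4995; stable; margin = 9.53/hr


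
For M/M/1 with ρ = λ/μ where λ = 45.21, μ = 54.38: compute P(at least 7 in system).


ρ = 45.21/54.38 = 0.8314
P(N ≥ n) = ρ^n = 0.8314^7 = 0.274516

Final: 0.274516


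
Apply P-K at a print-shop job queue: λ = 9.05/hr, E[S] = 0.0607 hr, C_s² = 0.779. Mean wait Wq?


ρ = λ·E[S] = 9.05·0.0607 = 0.5493
E[S²] = E[S]²(1+C_s²) = 0.0607²·(1+0.779) = 0.006555
Wq = λ·E[S²]/(2(1−ρ)) = 9.05·0.006555/(2·0.4507) = 0.06581 hr

Final: 0.06581 hr


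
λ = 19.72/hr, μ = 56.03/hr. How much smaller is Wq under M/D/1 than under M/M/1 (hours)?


ρ = 19.72/56.03 = 0.3520
Wq(M/M/1) = ρ/(μ−λ) = 0.3520/36.31 = 0.009693 hr
Wq(M/D/1) = ρ/(2(μ−λ)) = 0.004847 hr
Savings = 0.009693 − 0.004847 = 0.004847 hr

Final: 0.004847 hr


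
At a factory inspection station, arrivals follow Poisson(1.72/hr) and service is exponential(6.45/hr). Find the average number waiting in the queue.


ρ = 1.72/6.45 = 0.2667
Lq = ρ²/(1−ρ) = 0.07111/0.7333 = 0.09697

Final: 0.09697


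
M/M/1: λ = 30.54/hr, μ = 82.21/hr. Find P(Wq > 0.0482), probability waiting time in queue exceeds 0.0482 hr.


ρ = 30.54/82.21 = 0.3715
P(Wq > t) = ρ·e^{−(μ−λ)t} = 0.3715·e^{−2.4905}
= 0.3715·0.082869 = 0.030785

Final: 0.030785


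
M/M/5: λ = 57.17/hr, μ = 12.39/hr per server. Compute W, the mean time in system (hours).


a = 4.6142; ρ = 0.9228; P₀ = 0.003605
Lq = P₀·a^c·ρ/(c!(1−ρ)²) = 9.73908
Wq = Lq/λ = 9.73908/57.17 = 0.17035 hr
W = Wq + 1/μ = 0.17035 + 0.08071 = 0.25106 hr

Final: 0.25106 hr


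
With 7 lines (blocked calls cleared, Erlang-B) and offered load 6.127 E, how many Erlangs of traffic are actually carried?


B(7,6.127) = 0.193311 (Erlang-B)
Carried load = a(1 − B) = 6.127·(1 − 0.193311) = 6.127·0.806689 = 4.9426 E

Final: 4.9426 Erlangs


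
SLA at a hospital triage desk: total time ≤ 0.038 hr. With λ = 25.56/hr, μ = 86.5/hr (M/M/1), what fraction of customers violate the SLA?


W ~ Exponential(μ−λ) for M/M/1.
μ − λ = 86.5 − 25.56 = 60.9400
P(W > t) = e^{−(μ−λ)t} = e^{−2.3157} = 0.098695

Final: 0.098695


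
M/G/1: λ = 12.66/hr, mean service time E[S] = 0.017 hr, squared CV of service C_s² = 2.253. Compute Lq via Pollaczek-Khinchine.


ρ = λ·E[S] = 12.66·0.017 = 0.2152
Lq = ρ²(1+C_s²)/(2(1−ρ)) = 0.04632·(1+2.253)/(2·0.7848)
= 0.04632·3.2530/1.5696 = 0.09600

Final: 0.09600


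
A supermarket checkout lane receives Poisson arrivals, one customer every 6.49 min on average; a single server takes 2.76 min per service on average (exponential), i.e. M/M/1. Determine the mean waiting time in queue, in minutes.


λ = 60/6.49 = 9.2450 /hr
μ = 60/2.76 = 21.7391 /hr
ρ = λ/μ = 9.2450/21.7391 = 0.4253
Wq = ρ/(μ−λ) = 0.4253/(21.7391−9.2450) = 0.03404 hr
In minutes: 0.03404·60 = 2.042 min

Final: 2.042 min


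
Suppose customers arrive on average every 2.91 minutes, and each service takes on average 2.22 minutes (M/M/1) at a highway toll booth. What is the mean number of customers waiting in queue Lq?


λ = 60/2.91 = 20.6186 /hr
μ = 60/2.22 = 27.0270 /hr
ρ = λ/μ = 20.6186/27.0270 = 0.7629
Lq = ρ²/(1−ρ) = 0.5820/0.2371 = 2.4545

Final: 2.4545


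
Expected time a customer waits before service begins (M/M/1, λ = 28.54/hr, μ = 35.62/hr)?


ρ = 28.54/35.62 = 0.8012
Wq = ρ/(μ−λ) = 0.8012/(35.62 − 28.54) = 0.8012/7.08 = 0.1132 hr

Final: 0.1132 hr


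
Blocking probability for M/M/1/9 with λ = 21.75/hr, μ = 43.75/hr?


ρ = λ/μ = 21.75/43.75 = 0.4971
P_K = (1−ρ)ρ^K/(1−ρ^(K+1)) = (0.5029·0.001855)/(1 − 0.0009222)
= 0.0009328/0.999078 = 0.0009336

Final: 0.0009336


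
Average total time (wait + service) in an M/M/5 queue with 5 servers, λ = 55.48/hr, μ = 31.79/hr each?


a = 1.7452; ρ = 0.3490; P₀ = 0.173981
Lq = P₀·a^c·ρ/(c!(1−ρ)²) = 0.01933
Wq = Lq/λ = 0.01933/55.48 = 0.0003485 hr
W = Wq + 1/μ = 0.0003485 + 0.03146 = 0.03180 hr

Final: 0.03180 hr


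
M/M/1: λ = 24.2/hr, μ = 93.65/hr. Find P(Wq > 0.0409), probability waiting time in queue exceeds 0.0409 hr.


ρ = 24.2/93.65 = 0.2584
P(Wq > t) = ρ·e^{−(μ−λ)t} = 0.2584·e^{−2.8405}
= 0.2584·0.058396 = 0.015090

Final: 0.015090


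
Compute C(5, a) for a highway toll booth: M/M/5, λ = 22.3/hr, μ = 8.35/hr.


a = λ/μ = 2.6707; ρ = a/5 = 0.5341
P₀ = 0.066838 (from M/M/c formula)
C(c,a) = [a^c/(c!(1−ρ))]·P₀ = [135.86010/(120·0.4659)]·0.066838
= 2.43023·0.066838 = 0.162433

Final: 0.162433


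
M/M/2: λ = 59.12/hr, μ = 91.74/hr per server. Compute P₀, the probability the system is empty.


a = λ/μ = 59.12/91.74 = 0.6444; ρ = a/c = 0.3222
Σ_{k=0}^{1} a^k/k! (terms k=0..1) = 1.00000 + 0.64443 = 1.64443
Tail: a^2/(2!(1−ρ)) = 0.41529/(2·0.6778) = 0.30636
P₀ = 1/(1.64443 + 0.30636) = 1/1.95079 = 0.512613

Final: 0.512613


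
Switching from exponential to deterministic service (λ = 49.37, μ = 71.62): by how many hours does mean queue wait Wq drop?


ρ = 49.37/71.62 = 0.6893
Wq(M/M/1) = ρ/(μ−λ) = 0.6893/22.25 = 0.03098 hr
Wq(M/D/1) = ρ/(2(μ−λ)) = 0.01549 hr
Savings = 0.03098 − 0.01549 = 0.01549 hr

Final: 0.01549 hr


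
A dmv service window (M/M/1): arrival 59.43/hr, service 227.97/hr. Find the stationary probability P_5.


ρ = 59.43/227.97 = 0.2607
P_n = (1−ρ)·ρ^n = (1 − 0.2607)·0.2607^5 = 0.7393·0.001204 = 0.0008902

Final: 0.0008902


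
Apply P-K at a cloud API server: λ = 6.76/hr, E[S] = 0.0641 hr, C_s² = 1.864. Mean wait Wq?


ρ = λ·E[S] = 6.76·0.0641 = 0.4333
E[S²] = E[S]²(1+C_s²) = 0.0641²·(1+1.864) = 0.011768
Wq = λ·E[S²]/(2(1−ρ)) = 6.76·0.011768/(2·0.5667) = 0.07019 hr

Final: 0.07019 hr


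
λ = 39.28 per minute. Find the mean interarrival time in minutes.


Mean interarrival time = 1/λ = 1/39.28 minute = 0.02546 minute
In minutes: 0.02546 × 1 = 0.02546 min

Final: 0.02546 min


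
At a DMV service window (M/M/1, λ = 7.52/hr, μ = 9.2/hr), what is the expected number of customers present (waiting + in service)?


ρ = λ/μ = 7.52/9.2 = 0.8174
L = ρ/(1−ρ) = 0.8174/(1 − 0.8174) = 0.8174/0.1826 = 4.4762

Final: 4.4762


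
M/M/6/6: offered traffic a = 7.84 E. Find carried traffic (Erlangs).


B(6,7.84) = 0.380938 (Erlang-B)
Carried load = a(1 − B) = 7.84·(1 − 0.380938) = 7.84·0.619062 = 4.8534 E

Final: 4.8534 Erlangs


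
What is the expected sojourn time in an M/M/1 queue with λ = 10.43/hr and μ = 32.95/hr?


W = 1/(μ−λ) = 1/(32.95 − 10.43) = 1/22.52 = 0.04440 hr

Final: 0.04440 hr


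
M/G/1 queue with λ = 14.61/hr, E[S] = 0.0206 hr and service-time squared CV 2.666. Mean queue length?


ρ = λ·E[S] = 14.61·0.0206 = 0.3010
Lq = ρ²(1+C_s²)/(2(1−ρ)) = 0.09058·(1+2.666)/(2·0.6990)
= 0.09058·3.6660/1.3981 = 0.23752

Final: 0.23752


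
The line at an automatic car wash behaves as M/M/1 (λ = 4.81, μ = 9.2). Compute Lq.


ρ = 4.81/9.2 = 0.5228
Lq = ρ²/(1−ρ) = 0.2733/0.4772 = 0.5728

Final: 0.5728


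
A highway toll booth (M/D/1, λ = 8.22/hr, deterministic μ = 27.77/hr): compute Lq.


ρ = 8.22/27.77 = 0.2960
M/D/1: Lq = ρ²/(2(1−ρ)) = 0.08762/(2·0.7040) = 0.06223

Final: 0.06223


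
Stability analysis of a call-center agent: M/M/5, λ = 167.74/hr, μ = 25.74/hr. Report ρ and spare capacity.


Total capacity cμ = 5·25.74 = 128.70/hr
ρ = λ/(cμ) = 167.74/128.70 = 1.3033
Stable ⇔ ρ < 1: NO
Spare capacity = cμ − λ = 128.70 − 167.74 = -39.04/hr

Final: ρ = 1.3033; unstable; margin = -39.04/hr


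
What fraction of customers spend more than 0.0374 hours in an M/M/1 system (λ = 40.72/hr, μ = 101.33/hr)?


W ~ Exponential(μ−λ) for M/M/1.
μ − λ = 101.33 − 40.72 = 60.6100
P(W > t) = e^{−(μ−λ)t} = e^{−2.2668} = 0.103642

Final: 0.103642


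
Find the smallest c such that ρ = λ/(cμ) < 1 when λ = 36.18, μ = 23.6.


Stability requires cμ > λ ⇔ c > λ/μ.
λ/μ = 36.18/23.6 = 1.5331
Minimum integer c = ⌊1.5331⌋ + 1 = 2
Check: 2·23.6 = 47.20 > 36.18, while 1·23.6 = 23.60 ≤ 36.18

Final: 2 servers


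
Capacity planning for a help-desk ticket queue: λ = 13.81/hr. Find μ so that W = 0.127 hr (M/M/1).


W = 1/(μ−λ) ⇒ μ − λ = 1/W = 1/0.127 = 7.8740
μ = λ + 1/W = 13.81 + 7.8740 = 21.6840 per hr

Final: 21.6840 /hr


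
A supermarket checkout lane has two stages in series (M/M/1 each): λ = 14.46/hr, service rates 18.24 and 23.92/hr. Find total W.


Each node sees arrival rate λ = 14.46/hr (tandem ⇒ throughput preserved).
W₁ = 1/(μ₁−λ) = 1/(18.24−14.46) = 0.26455 hr
W₂ = 1/(μ₂−λ) = 1/(23.92−14.46) = 0.10571 hr
W_total = W₁ + W₂ = 0.26455 + 0.10571 = 0.37026 hr

Final: 0.37026 hr


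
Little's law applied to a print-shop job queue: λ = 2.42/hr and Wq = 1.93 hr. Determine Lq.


Lq = λWq = 2.42·1.93 = 4.6706

Final: 4.6706


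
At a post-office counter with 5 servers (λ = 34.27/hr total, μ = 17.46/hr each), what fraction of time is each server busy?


ρ = λ/(cμ) = 34.27/(5·17.46) = 34.27/87.30 = 0.3926

Final: 0.3926


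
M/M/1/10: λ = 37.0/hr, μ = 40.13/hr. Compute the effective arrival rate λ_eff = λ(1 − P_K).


ρ = 0.9220; P_K = (1−ρ)ρ^10/(1−ρ^11) = 0.058620
λ_eff = λ(1 − P_K) = 37.0·(1 − 0.058620) = 37.0·0.941380 = 34.8311 /hr

Final: 34.8311 /hr


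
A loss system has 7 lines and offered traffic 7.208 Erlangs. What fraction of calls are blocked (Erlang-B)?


B(c,a) = (a^c/c!) / Σ_{k=0}^{c} a^k/k!
a^7/7! = 200.573203
Σ terms (k=0..7): 1.00000 + 7.20800 + 25.97763 + 62.41559 + 112.47289 + 162.14092 + 194.78530 + 200.57320 = 766.573540
B = 200.573203/766.573540 = 0.261649

Final: 0.261649


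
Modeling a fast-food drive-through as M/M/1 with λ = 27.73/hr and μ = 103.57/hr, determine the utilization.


ρ = λ/μ = 27.73/103.57 = 0.2677

Final: 0.2677


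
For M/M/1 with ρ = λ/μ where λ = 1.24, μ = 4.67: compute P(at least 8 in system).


ρ = 1.24/4.67 = 0.2655
P(N ≥ n) = ρ^n = 0.2655^8 = 0.00002471

Final: 0.00002471


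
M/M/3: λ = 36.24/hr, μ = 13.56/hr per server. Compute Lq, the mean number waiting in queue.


a = λ/μ = 2.6726; ρ = a/3 = 0.8909
P₀ = 0.027477
Lq = P₀·a^c·ρ / (c!·(1−ρ)²) = 0.027477·19.08910·0.8909/(6·0.01191)
= 6.53754

Final: 6.53754


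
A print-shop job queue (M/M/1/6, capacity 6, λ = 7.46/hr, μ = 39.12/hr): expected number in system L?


ρ = 7.46/39.12 = 0.1907
L = ρ[1 − (K+1)ρ^K + Kρ^(K+1)] / [(1−ρ)(1−ρ^(K+1))]
Numerator: 0.1907·(1 − 7·0.00004809 + 6·0.000009170) = 0.190642
Denominator: (0.8093)·(0.999991) = 0.809297
L = 0.190642/0.809297 = 0.2356

Final: 0.2356


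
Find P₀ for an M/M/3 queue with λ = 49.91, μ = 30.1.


a = λ/μ = 49.91/30.1 = 1.6581; ρ = a/c = 0.5527
Σ_{k=0}^{2} a^k/k! (terms k=0..2) = 1.00000 + 1.65814 + 1.37471 = 4.03285
Tail: a^3/(3!(1−ρ)) = 4.55893/(6·0.4473) = 1.69874
P₀ = 1/(4.03285 + 1.69874) = 1/5.73159 = 0.174472

Final: 0.174472


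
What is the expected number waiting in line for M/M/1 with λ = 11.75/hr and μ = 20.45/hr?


ρ = 11.75/20.45 = 0.5746
Lq = ρ²/(1−ρ) = 0.3301/0.4254 = 0.7760

Final: 0.7760


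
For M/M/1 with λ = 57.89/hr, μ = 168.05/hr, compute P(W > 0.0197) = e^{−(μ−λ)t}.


W ~ Exponential(μ−λ) for M/M/1.
μ − λ = 168.05 − 57.89 = 110.1600
P(W > t) = e^{−(μ−λ)t} = e^{−2.1702} = 0.114160

Final: 0.114160


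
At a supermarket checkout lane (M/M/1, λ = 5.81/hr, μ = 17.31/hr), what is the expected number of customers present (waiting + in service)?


ρ = λ/μ = 5.81/17.31 = 0.3356
L = ρ/(1−ρ) = 0.3356/(1 − 0.3356) = 0.3356/0.6644 = 0.5052

Final: 0.5052


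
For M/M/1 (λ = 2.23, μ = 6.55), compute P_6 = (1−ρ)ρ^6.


ρ = 2.23/6.55 = 0.3405
P_n = (1−ρ)·ρ^n = (1 − 0.3405)·0.3405^6 = 0.6595·0.001557 = 0.001027

Final: 0.001027


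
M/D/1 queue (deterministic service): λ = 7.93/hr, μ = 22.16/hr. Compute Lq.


ρ = 7.93/22.16 = 0.3579
M/D/1: Lq = ρ²/(2(1−ρ)) = 0.1281/(2·0.6421) = 0.09971

Final: 0.09971


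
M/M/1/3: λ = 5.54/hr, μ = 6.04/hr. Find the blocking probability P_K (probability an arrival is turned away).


ρ = λ/μ = 5.54/6.04 = 0.9172
P_K = (1−ρ)ρ^K/(1−ρ^(K+1)) = (0.08278·0.771647)/(1 − 0.707769)
= 0.063878/0.292231 = 0.218587

Final: 0.218587


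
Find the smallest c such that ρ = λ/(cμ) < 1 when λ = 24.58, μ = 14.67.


Stability requires cμ > λ ⇔ c > λ/μ.
λ/μ = 24.58/14.67 = 1.6755
Minimum integer c = ⌊1.6755⌋ + 1 = 2
Check: 2·14.67 = 29.34 > 24.58, while 1·14.67 = 14.67 ≤ 24.58

Final: 2 servers


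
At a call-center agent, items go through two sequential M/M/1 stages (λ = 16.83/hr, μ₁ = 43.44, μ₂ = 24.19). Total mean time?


Each node sees arrival rate λ = 16.83/hr (tandem ⇒ throughput preserved).
W₁ = 1/(μ₁−λ) = 1/(43.44−16.83) = 0.03758 hr
W₂ = 1/(μ₂−λ) = 1/(24.19−16.83) = 0.13587 hr
W_total = W₁ + W₂ = 0.03758 + 0.13587 = 0.17345 hr

Final: 0.17345 hr


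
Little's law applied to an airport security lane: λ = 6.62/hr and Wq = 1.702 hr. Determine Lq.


Lq = λWq = 6.62·1.702 = 11.2672

Final: 11.2672


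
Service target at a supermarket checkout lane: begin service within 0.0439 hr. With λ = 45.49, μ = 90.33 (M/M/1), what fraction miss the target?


ρ = 45.49/90.33 = 0.5036
P(Wq > t) = ρ·e^{−(μ−λ)t} = 0.5036·e^{−1.9685}
= 0.5036·0.139670 = 0.070337

Final: 0.070337


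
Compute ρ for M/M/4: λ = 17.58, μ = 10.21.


ρ = λ/(cμ) = 17.58/(4·10.21) = 17.58/40.84 = 0.4305

Final: 0.4305


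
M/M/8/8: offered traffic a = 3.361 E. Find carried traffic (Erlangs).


B(8,3.361) = 0.014123 (Erlang-B)
Carried load = a(1 − B) = 3.361·(1 − 0.014123) = 3.361·0.985877 = 3.3135 E

Final: 3.3135 Erlangs


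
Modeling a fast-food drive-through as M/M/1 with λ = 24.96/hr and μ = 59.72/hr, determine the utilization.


ρ = λ/μ = 24.96/59.72 = 0.4180

Final: 0.4180


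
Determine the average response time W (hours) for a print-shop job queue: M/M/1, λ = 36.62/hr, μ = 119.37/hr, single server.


W = 1/(μ−λ) = 1/(119.37 − 36.62) = 1/82.75 = 0.01208 hr

Final: 0.01208 hr


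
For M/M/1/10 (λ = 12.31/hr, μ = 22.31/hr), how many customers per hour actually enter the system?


ρ = 0.5518; P_K = (1−ρ)ρ^10/(1−ρ^11) = 0.001174
λ_eff = λ(1 − P_K) = 12.31·(1 − 0.001174) = 12.31·0.998826 = 12.2955 /hr

Final: 12.2955 /hr


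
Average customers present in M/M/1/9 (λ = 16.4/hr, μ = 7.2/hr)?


ρ = 16.4/7.2 = 2.2778
L = ρ[1 − (K+1)ρ^K + Kρ^(K+1)] / [(1−ρ)(1−ρ^(K+1))]
Numerator: 2.2778·(1 − 10·1650.449212 + 9·3759.356537) = 39475.521421
Denominator: (-1.2778)·(-3758.356537) = 4802.344465
L = 39475.521421/4802.344465 = 8.2201

Final: 8.2201


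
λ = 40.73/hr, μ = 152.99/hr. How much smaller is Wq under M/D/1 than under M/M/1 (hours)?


ρ = 40.73/152.99 = 0.2662
Wq(M/M/1) = ρ/(μ−λ) = 0.2662/112.26 = 0.002372 hr
Wq(M/D/1) = ρ/(2(μ−λ)) = 0.001186 hr
Savings = 0.002372 − 0.001186 = 0.001186 hr

Final: 0.001186 hr


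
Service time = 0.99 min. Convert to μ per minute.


μ = 1/(service time) in consistent units.
1 minute = 1 min, so μ = 1/0.99 = 1.0101 per minute

Final: 1.0101 /min


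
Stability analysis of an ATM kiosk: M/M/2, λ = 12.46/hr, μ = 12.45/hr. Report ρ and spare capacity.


Total capacity cμ = 2·12.45 = 24.90/hr
ρ = λ/(cμ) = 12.46/24.90 = 0.5004
Stable ⇔ ρ < 1: YES
Spare capacity = cμ − λ = 24.90 − 12.46 = 12.44/hr

Final: ρ = 0.5004; stable; margin = 12.44/hr


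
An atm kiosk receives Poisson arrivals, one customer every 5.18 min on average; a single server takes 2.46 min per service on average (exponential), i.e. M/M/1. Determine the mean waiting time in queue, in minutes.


λ = 60/5.18 = 11.5830 /hr
μ = 60/2.46 = 24.3902 /hr
ρ = λ/μ = 11.5830/24.3902 = 0.4749
Wq = ρ/(μ−λ) = 0.4749/(24.3902−11.5830) = 0.03708 hr
In minutes: 0.03708·60 = 2.225 min

Final: 2.225 min


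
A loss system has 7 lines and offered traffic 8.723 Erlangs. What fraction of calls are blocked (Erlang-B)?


B(c,a) = (a^c/c!) / Σ_{k=0}^{c} a^k/k!
a^7/7! = 762.483712
Σ terms (k=0..7): 1.00000 + 8.72300 + 38.04536 + 110.62324 + 241.24163 + 420.87014 + 611.87504 + 762.48371 = 2194.862125
B = 762.483712/2194.862125 = 0.347395

Final: 0.347395


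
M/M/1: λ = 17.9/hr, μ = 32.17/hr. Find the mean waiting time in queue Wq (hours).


ρ = 17.9/32.17 = 0.5564
Wq = ρ/(μ−λ) = 0.5564/(32.17 − 17.9) = 0.5564/14.27 = 0.03899 hr

Final: 0.03899 hr


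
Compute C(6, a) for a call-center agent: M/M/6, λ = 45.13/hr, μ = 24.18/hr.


a = λ/μ = 1.8664; ρ = a/6 = 0.3111
P₀ = 0.154527 (from M/M/c formula)
C(c,a) = [a^c/(c!(1−ρ))]·P₀ = [42.27214/(720·0.6889)]·0.154527
= 0.08522·0.154527 = 0.013169

Final: 0.013169


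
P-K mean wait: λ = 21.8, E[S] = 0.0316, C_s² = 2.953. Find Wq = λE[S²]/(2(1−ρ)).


ρ = λ·E[S] = 21.8·0.0316 = 0.6889
E[S²] = E[S]²(1+C_s²) = 0.0316²·(1+2.953) = 0.003947
Wq = λ·E[S²]/(2(1−ρ)) = 21.8·0.003947/(2·0.3111) = 0.13829 hr

Final: 0.13829 hr


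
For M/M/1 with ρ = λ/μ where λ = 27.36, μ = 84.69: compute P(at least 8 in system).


ρ = 27.36/84.69 = 0.3231
P(N ≥ n) = ρ^n = 0.3231^8 = 0.0001187

Final: 0.0001187


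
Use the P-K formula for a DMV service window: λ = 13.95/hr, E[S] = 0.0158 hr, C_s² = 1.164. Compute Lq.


ρ = λ·E[S] = 13.95·0.0158 = 0.2204
Lq = ρ²(1+C_s²)/(2(1−ρ)) = 0.04858·(1+1.164)/(2·0.7796)
= 0.04858·2.1640/1.5592 = 0.06743

Final: 0.06743


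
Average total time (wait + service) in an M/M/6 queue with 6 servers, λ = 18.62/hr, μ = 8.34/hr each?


a = 2.2326; ρ = 0.3721; P₀ = 0.106939
Lq = P₀·a^c·ρ/(c!(1−ρ)²) = 0.01736
Wq = Lq/λ = 0.01736/18.62 = 0.0009324 hr
W = Wq + 1/μ = 0.0009324 + 0.11990 = 0.12084 hr

Final: 0.12084 hr


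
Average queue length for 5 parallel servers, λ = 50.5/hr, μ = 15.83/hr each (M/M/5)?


a = λ/μ = 3.1901; ρ = a/5 = 0.6380
P₀ = 0.037577
Lq = P₀·a^c·ρ / (c!·(1−ρ)²) = 0.037577·330.40934·0.6380/(120·0.13102)
= 0.50383

Final: 0.50383


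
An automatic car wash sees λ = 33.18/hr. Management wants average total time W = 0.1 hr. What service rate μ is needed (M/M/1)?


W = 1/(μ−λ) ⇒ μ − λ = 1/W = 1/0.1 = 10.0000
μ = λ + 1/W = 33.18 + 10.0000 = 43.1800 per hr

Final: 43.1800 /hr


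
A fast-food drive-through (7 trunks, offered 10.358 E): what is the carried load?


B(7,10.358) = 0.424659 (Erlang-B)
Carried load = a(1 − B) = 10.358·(1 − 0.424659) = 10.358·0.575341 = 5.9594 E

Final: 5.9594 Erlangs


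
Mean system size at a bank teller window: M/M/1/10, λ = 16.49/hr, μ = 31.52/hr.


ρ = 16.49/31.52 = 0.5232
L = ρ[1 − (K+1)ρ^K + Kρ^(K+1)] / [(1−ρ)(1−ρ^(K+1))]
Numerator: 0.5232·(1 − 11·0.001536 + 10·0.0008035) = 0.518525
Denominator: (0.4768)·(0.999197) = 0.476457
L = 0.518525/0.476457 = 1.0883

Final: 1.0883


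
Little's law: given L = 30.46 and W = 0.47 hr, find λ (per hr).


λ = L/W = 30.46/0.47 = 64.8085 /hr

Final: 64.8085 /hr


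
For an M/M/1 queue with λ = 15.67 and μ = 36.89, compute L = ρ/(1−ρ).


ρ = λ/μ = 15.67/36.89 = 0.4248
L = ρ/(1−ρ) = 0.4248/(1 − 0.4248) = 0.4248/0.5752 = 0.7385

Final: 0.7385


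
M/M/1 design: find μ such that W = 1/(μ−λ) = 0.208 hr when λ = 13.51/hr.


W = 1/(μ−λ) ⇒ μ − λ = 1/W = 1/0.208 = 4.8077
μ = λ + 1/W = 13.51 + 4.8077 = 18.3177 per hr

Final: 18.3177 /hr


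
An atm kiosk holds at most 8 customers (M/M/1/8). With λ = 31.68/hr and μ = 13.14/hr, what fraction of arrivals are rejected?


ρ = λ/μ = 31.68/13.14 = 2.4110
P_K = (1−ρ)ρ^K/(1−ρ^(K+1)) = (-1.4110·1141.611833)/(1 − 2752.379213)
= -1610.767380/-2751.379213 = 0.585440

Final: 0.585440


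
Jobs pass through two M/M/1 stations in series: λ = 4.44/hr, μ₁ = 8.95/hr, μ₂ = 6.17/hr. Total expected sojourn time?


Each node sees arrival rate λ = 4.44/hr (tandem ⇒ throughput preserved).
W₁ = 1/(μ₁−λ) = 1/(8.95−4.44) = 0.22173 hr
W₂ = 1/(μ₂−λ) = 1/(6.17−4.44) = 0.57803 hr
W_total = W₁ + W₂ = 0.22173 + 0.57803 = 0.79976 hr

Final: 0.79976 hr


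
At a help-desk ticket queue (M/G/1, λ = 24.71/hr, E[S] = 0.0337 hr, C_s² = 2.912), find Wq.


ρ = λ·E[S] = 24.71·0.0337 = 0.8327
E[S²] = E[S]²(1+C_s²) = 0.0337²·(1+2.912) = 0.004443
Wq = λ·E[S²]/(2(1−ρ)) = 24.71·0.004443/(2·0.1673) = 0.32815 hr

Final: 0.32815 hr


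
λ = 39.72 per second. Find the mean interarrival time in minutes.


Mean interarrival time = 1/λ = 1/39.72 second = 0.02518 second
In minutes: 0.02518 × 0.0166667 = 0.0004196 min

Final: 0.0004196 min


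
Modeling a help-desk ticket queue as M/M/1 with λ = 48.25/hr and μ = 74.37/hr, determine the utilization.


ρ = λ/μ = 48.25/74.37 = 0.6488

Final: 0.6488


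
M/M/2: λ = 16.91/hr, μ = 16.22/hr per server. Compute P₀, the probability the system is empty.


a = λ/μ = 16.91/16.22 = 1.0425; ρ = a/c = 0.5213
Σ_{k=0}^{1} a^k/k! (terms k=0..1) = 1.00000 + 1.04254 = 2.04254
Tail: a^2/(2!(1−ρ)) = 1.08689/(2·0.4787) = 1.13518
P₀ = 1/(2.04254 + 1.13518) = 1/3.17772 = 0.314691

Final: 0.314691


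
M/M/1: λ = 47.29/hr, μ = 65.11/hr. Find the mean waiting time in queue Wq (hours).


ρ = 47.29/65.11 = 0.7263
Wq = ρ/(μ−λ) = 0.7263/(65.11 − 47.29) = 0.7263/17.82 = 0.04076 hr

Final: 0.04076 hr


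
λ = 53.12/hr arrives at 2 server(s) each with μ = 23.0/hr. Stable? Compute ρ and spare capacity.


Total capacity cμ = 2·23.0 = 46.00/hr
ρ = λ/(cμ) = 53.12/46.00 = 1.1548
Stable ⇔ ρ < 1: NO
Spare capacity = cμ − λ = 46.00 − 53.12 = -7.12/hr

Final: ρ = 1.1548; unstable; margin = -7.12/hr


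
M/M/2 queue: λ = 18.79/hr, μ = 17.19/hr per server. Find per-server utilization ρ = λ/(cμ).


ρ = λ/(cμ) = 18.79/(2·17.19) = 18.79/34.38 = 0.5465

Final: 0.5465


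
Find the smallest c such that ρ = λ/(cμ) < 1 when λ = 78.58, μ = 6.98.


Stability requires cμ > λ ⇔ c > λ/μ.
λ/μ = 78.58/6.98 = 11.2579
Minimum integer c = ⌊11.2579⌋ + 1 = 12
Check: 12·6.98 = 83.76 > 78.58, while 11·6.98 = 76.78 ≤ 78.58

Final: 12 servers


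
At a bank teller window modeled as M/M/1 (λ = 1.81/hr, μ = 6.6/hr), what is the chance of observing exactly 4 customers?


ρ = 1.81/6.6 = 0.2742
P_n = (1−ρ)·ρ^n = (1 − 0.2742)·0.2742^4 = 0.7258·0.005656 = 0.004105

Final: 0.004105


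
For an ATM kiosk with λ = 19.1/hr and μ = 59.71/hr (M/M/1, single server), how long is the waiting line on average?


ρ = 19.1/59.71 = 0.3199
Lq = ρ²/(1−ρ) = 0.1023/0.6801 = 0.1504

Final: 0.1504


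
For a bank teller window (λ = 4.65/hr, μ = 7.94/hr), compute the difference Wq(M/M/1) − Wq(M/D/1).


ρ = 4.65/7.94 = 0.5856
Wq(M/M/1) = ρ/(μ−λ) = 0.5856/3.29 = 0.17801 hr
Wq(M/D/1) = ρ/(2(μ−λ)) = 0.08900 hr
Savings = 0.17801 − 0.08900 = 0.08900 hr

Final: 0.08900 hr


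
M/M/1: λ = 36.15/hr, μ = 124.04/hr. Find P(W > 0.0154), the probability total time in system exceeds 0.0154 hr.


W ~ Exponential(μ−λ) for M/M/1.
μ − λ = 124.04 − 36.15 = 87.8900
P(W > t) = e^{−(μ−λ)t} = e^{−1.3535} = 0.258333

Final: 0.258333


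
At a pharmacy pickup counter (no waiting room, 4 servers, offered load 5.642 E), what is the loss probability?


B(c,a) = (a^c/c!) / Σ_{k=0}^{c} a^k/k!
a^4/4! = 42.220278
Σ terms (k=0..4): 1.00000 + 5.64200 + 15.91608 + 29.93284 + 42.22028 = 94.711205
B = 42.220278/94.711205 = 0.445779

Final: 0.445779


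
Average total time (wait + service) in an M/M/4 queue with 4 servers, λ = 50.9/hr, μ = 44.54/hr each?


a = 1.1428; ρ = 0.2857; P₀ = 0.318065
Lq = P₀·a^c·ρ/(c!(1−ρ)²) = 0.01266
Wq = Lq/λ = 0.01266/50.9 = 0.0002487 hr
W = Wq + 1/μ = 0.0002487 + 0.02245 = 0.02270 hr

Final: 0.02270 hr


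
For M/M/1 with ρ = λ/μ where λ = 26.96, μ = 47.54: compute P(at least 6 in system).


ρ = 26.96/47.54 = 0.5671
P(N ≥ n) = ρ^n = 0.5671^6 = 0.033263

Final: 0.033263


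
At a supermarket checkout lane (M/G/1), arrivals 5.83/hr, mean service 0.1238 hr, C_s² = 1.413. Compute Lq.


ρ = λ·E[S] = 5.83·0.1238 = 0.7218
Lq = ρ²(1+C_s²)/(2(1−ρ)) = 0.5209·(1+1.413)/(2·0.2782)
= 0.5209·2.4130/0.5565 = 2.25879

Final: 2.25879


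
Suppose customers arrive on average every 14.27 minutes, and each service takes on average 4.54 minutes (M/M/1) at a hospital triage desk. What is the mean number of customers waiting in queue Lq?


λ = 60/14.27 = 4.2046 /hr
μ = 60/4.54 = 13.2159 /hr
ρ = λ/μ = 4.2046/13.2159 = 0.3181
Lq = ρ²/(1−ρ) = 0.1012/0.6819 = 0.1484

Final: 0.1484


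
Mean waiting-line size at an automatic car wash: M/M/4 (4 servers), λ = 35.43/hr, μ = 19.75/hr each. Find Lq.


a = λ/μ = 1.7939; ρ = a/4 = 0.4485
P₀ = 0.162664
Lq = P₀·a^c·ρ / (c!·(1−ρ)²) = 0.162664·10.35658·0.4485/(24·0.30417)
= 0.10350

Final: 0.10350


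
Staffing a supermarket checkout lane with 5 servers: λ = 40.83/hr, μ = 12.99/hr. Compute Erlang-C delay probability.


a = λ/μ = 3.1432; ρ = a/5 = 0.6286
P₀ = 0.039667 (from M/M/c formula)
C(c,a) = [a^c/(c!(1−ρ))]·P₀ = [306.79703/(120·0.3714)]·0.039667
= 6.88449·0.039667 = 0.273085

Final: 0.273085


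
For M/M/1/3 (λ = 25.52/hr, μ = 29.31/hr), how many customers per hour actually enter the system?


ρ = 0.8707; P_K = (1−ρ)ρ^3/(1−ρ^4) = 0.200700
λ_eff = λ(1 − P_K) = 25.52·(1 − 0.200700) = 25.52·0.799300 = 20.3981 /hr

Final: 20.3981 /hr


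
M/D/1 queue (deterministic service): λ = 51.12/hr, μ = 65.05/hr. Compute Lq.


ρ = 51.12/65.05 = 0.7859
M/D/1: Lq = ρ²/(2(1−ρ)) = 0.6176/(2·0.2141) = 1.44196

Final: 1.44196


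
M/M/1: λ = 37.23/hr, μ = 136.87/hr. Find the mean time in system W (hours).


W = 1/(μ−λ) = 1/(136.87 − 37.23) = 1/99.64 = 0.01004 hr

Final: 0.01004 hr


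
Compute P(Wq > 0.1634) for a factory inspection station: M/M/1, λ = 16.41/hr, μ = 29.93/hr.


ρ = 16.41/29.93 = 0.5483
P(Wq > t) = ρ·e^{−(μ−λ)t} = 0.5483·e^{−2.2092}
= 0.5483·0.109792 = 0.060197

Final: 0.060197


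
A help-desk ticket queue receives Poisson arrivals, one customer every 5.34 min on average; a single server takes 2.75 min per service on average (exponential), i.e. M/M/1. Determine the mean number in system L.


λ = 60/5.34 = 11.2360 /hr
μ = 60/2.75 = 21.8182 /hr
ρ = λ/μ = 11.2360/21.8182 = 0.5150
L = ρ/(1−ρ) = 0.5150/0.4850 = 1.0618

Final: 1.0618


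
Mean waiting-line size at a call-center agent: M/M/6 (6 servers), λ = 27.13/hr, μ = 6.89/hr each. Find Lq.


a = λ/μ = 3.9376; ρ = a/6 = 0.6563
P₀ = 0.017912
Lq = P₀·a^c·ρ / (c!·(1−ρ)²) = 0.017912·3727.20630·0.6563/(720·0.11815)
= 0.51501

Final: 0.51501


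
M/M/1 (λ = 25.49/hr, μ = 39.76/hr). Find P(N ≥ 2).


ρ = 25.49/39.76 = 0.6411
P(N ≥ n) = ρ^n = 0.6411^2 = 0.411005

Final: 0.411005


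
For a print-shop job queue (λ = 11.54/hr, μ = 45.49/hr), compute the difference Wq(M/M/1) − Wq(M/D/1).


ρ = 11.54/45.49 = 0.2537
Wq(M/M/1) = ρ/(μ−λ) = 0.2537/33.95 = 0.007472 hr
Wq(M/D/1) = ρ/(2(μ−λ)) = 0.003736 hr
Savings = 0.007472 − 0.003736 = 0.003736 hr

Final: 0.003736 hr


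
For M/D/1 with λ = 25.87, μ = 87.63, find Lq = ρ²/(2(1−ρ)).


ρ = 25.87/87.63 = 0.2952
M/D/1: Lq = ρ²/(2(1−ρ)) = 0.08715/(2·0.7048) = 0.06183

Final: 0.06183


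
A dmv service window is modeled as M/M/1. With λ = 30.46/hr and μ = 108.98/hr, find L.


ρ = λ/μ = 30.46/108.98 = 0.2795
L = ρ/(1−ρ) = 0.2795/(1 − 0.2795) = 0.2795/0.7205 = 0.3879

Final: 0.3879
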